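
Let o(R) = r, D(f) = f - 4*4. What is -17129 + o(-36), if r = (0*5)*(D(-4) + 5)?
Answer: -17129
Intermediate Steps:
D(f) = -16 + f (D(f) = f - 16 = -16 + f)
r = 0 (r = (0*5)*((-16 - 4) + 5) = 0*(-20 + 5) = 0*(-15) = 0)
o(R) = 0
-17129 + o(-36) = -17129 + 0 = -17129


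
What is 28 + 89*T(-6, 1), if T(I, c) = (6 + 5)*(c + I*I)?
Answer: 36251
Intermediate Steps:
T(I, c) = 11*c + 11*I**2 (T(I, c) = 11*(c + I**2) = 11*c + 11*I**2)
28 + 89*T(-6, 1) = 28 + 89*(11*1 + 11*(-6)**2) = 28 + 89*(11 + 11*36) = 28 + 89*(11 + 396) = 28 + 89*407 = 28 + 36223 = 36251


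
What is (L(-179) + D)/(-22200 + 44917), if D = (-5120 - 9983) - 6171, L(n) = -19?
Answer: -21293/22717 ≈ -0.93732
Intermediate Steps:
D = -21274 (D = -15103 - 6171 = -21274)
(L(-179) + D)/(-22200 + 44917) = (-19 - 21274)/(-22200 + 44917) = -21293/22717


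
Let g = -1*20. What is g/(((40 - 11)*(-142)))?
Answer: 10/2059 ≈ 0.0048567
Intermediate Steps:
g = -20
g/(((40 - 11)*(-142))) = -20*(-1/(142*(40 - 11))) = -20/(29*(-142)) = -20/(-4118) = -20*(-1/4118) = 10/2059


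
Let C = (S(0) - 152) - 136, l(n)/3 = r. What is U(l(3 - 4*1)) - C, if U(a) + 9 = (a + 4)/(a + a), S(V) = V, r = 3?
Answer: 5035/18 ≈ 279.72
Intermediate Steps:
l(n) = 9 (l(n) = 3*3 = 9)
U(a) = -9 + (4 + a)/(2*a) (U(a) = -9 + (a + 4)/(a + a) = -9 + (4 + a)/((2*a)) = -9 + (4 + a)*(1/(2*a)) = -9 + (4 + a)/(2*a))
C = -288 (C = (0 - 152) - 136 = -152 - 136 = -288)
U(l(3 - 4*1)) - C = (-17/2 + 2/9) - 1*(-288) = (-17/2 + 2*(1/9)) + 288 = (-17/2 + 2/9) + 288 = -149/18 + 288 = 5035/18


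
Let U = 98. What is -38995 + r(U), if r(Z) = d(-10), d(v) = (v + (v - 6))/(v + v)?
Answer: -389937/10 ≈ -38994.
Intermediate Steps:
d(v) = (-6 + 2*v)/(2*v) (d(v) = (v + (-6 + v))/((2*v)) = (-6 + 2*v)*(1/(2*v)) = (-6 + 2*v)/(2*v))
r(Z) = 13/10 (r(Z) = (-3 - 10)/(-10) = -⅒*(-13) = 13/10)
-38995 + r(U) = -38995 + 13/10 = -389937/10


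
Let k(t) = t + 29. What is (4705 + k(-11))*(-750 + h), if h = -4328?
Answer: -23983394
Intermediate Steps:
k(t) = 29 + t
(4705 + k(-11))*(-750 + h) = (4705 + (29 - 11))*(-750 - 4328) = (4705 + 18)*(-5078) = 4723*(-5078) = -23983394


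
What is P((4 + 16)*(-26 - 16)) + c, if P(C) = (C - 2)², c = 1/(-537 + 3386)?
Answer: 2019838437/2849 ≈ 7.0896e+5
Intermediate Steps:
c = 1/2849 ≈ 0.00035100
P(C) = (-2 + C)²
P((4 + 16)*(-26 - 16)) + c = (-2 + (4 + 16)*(-26 - 16))² + 1/2849 = (-2 + 20*(-42))² + 1/2849 = (-2 - 840)² + 1/2849 = (-842)² + 1/2849 = 708964 + 1/2849 = 2019838437/2849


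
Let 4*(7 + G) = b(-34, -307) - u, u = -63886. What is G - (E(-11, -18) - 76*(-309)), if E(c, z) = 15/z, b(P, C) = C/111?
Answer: -1112865/148 ≈ -7519.4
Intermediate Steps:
b(P, C) = C/111 (b(P, C) = C*(1/111) = C/111)
G = 7087931/444 (G = -7 + ((1/111)*(-307) - 1*(-63886))/4 = -7 + (-307/111 + 63886)/4 = -7 + (¼)*(7091039/111) = -7 + 7091039/444 = 7087931/444 ≈ 15964.)
G - (E(-11, -18) - 76*(-309)) = 7087931/444 - (15/(-18) - 76*(-309)) = 7087931/444 - (15*(-1/18) + 23484) = 7087931/444 - (-⅚ + 23484) = 7087931/444 - 1*140899/6 = 7087931/444 - 140899/6 = -1112865/148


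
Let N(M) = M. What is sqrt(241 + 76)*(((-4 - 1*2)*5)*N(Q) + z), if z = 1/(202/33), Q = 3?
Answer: -18147*sqrt(317)/202 ≈ -1599.5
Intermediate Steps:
z = 33/202 (z = 1/(202*(1/33)) = 1/(202/33) = 33/202 ≈ 0.16337)
sqrt(241 + 76)*(((-4 - 1*2)*5)*N(Q) + z) = sqrt(241 + 76)*(((-4 - 1*2)*5)*3 + 33/202) = sqrt(317)*(((-4 - 2)*5)*3 + 33/202) = sqrt(317)*(-6*5*3 + 33/202) = sqrt(317)*(-30*3 + 33/202) = sqrt(317)*(-90 + 33/202) = sqrt(317)*(-18147/202) = -18147*sqrt(317)/202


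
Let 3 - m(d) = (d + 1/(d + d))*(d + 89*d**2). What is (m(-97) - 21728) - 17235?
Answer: 81183844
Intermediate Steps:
m(d) = 3 - (d + 1/(2*d))*(d + 89*d**2) (m(d) = 3 - (d + 1/(d + d))*(d + 89*d**2) = 3 - (d + 1/(2*d))*(d + 89*d**2))
(m(-97) - 21728) - 17235 = ((5/2 - 1*(-97)**2 - 89*(-97)**3 - 89/2*(-97)) - 21728) - 17235 = ((5/2 - 1*9409 - 89*(-912673) + 8633/2) - 21728) - 17235 = ((5/2 - 9409 + 81227897 + 8633/2) - 21728) - 17235 = (81222807 - 21728) - 17235 = 81201079 - 17235 = 81183844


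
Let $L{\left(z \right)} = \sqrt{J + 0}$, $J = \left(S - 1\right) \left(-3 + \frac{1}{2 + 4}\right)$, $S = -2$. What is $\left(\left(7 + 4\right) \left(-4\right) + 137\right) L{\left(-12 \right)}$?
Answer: $\frac{93 \sqrt{34}}{2} \approx 271.14$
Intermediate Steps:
$J = \frac{17}{2}$ ($J = \left(-2 - 1\right) \left(-3 + \frac{1}{2 + 4}\right) = - 3 \left(-3 + \frac{1}{6}\right) = \left(-3\right) \left(- \frac{17}{6}\right) = \frac{17}{2} \approx 8.5$)
$L{\left(z \right)} = \frac{\sqrt{34}}{2}$ ($L{\left(z \right)} = \sqrt{\frac{17}{2} + 0} = \sqrt{\frac{17}{2}} = \frac{\sqrt{34}}{2}$)
$\left(\left(7 + 4\right) \left(-4\right) + 137\right) L{\left(-12 \right)} = \left(\left(7 + 4\right) \left(-4\right) + 137\right) \frac{\sqrt{34}}{2} = \left(11 \left(-4\right) + 137\right) \frac{\sqrt{34}}{2} = \left(-44 + 137\right) \frac{\sqrt{34}}{2} = 93 \frac{\sqrt{34}}{2} = \frac{93 \sqrt{34}}{2}$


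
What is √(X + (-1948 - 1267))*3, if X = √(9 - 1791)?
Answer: 3*√(-3215 + 9*I*√22) ≈ 1.1167 + 170.11*I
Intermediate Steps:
X = 9*I*√22 (X = √(-1782) = 9*I*√22 ≈ 42.214*I)
√(X + (-1948 - 1267))*3 = √(9*I*√22 + (-1948 - 1267))*3 = √(9*I*√22 - 3215)*3 = √(-3215 + 9*I*√22)*3 = 3*√(-3215 + 9*I*√22)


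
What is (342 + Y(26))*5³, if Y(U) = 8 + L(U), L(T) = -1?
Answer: 43625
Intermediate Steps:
Y(U) = 7 (Y(U) = 8 - 1 = 7)
(342 + Y(26))*5³ = (342 + 7)*5³ = 349*125 = 43625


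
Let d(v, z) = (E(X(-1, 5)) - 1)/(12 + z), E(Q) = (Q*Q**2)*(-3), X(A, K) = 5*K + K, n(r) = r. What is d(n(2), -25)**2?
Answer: 6561162001/169 ≈ 3.8823e+7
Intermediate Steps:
X(A, K) = 6*K
E(Q) = -3*Q**3 (E(Q) = Q**3*(-3) = -3*Q**3)
d(v, z) = -81001/(12 + z) (d(v, z) = (-3*(6*5)**3 - 1)/(12 + z) = (-3*30**3 - 1)/(12 + z) = (-3*27000 - 1)/(12 + z) = (-81000 - 1)/(12 + z) = -81001/(12 + z))
d(n(2), -25)**2 = (-81001/(12 - 25))**2 = (-81001/(-13))**2 = (-81001*(-1/13))**2 = (81001/13)**2 = 6561162001/169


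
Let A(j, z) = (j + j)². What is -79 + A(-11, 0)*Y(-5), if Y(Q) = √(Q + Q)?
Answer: -79 + 484*I*√10 ≈ -79.0 + 1530.5*I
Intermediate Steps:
A(j, z) = 4*j² (A(j, z) = (2*j)² = 4*j²)
Y(Q) = √2*√Q (Y(Q) = √(2*Q) = √2*√Q)
-79 + A(-11, 0)*Y(-5) = -79 + (4*(-11)²)*(√2*√(-5)) = -79 + (4*121)*(√2*(I*√5)) = -79 + 484*(I*√10) = -79 + 484*I*√10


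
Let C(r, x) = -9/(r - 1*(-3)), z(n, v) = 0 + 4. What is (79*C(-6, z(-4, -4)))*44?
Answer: 10428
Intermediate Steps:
z(n, v) = 4
C(r, x) = -9/(3 + r) (C(r, x) = -9/(r + 3) = -9/(3 + r))
(79*C(-6, z(-4, -4)))*44 = (79*(-9/(3 - 6)))*44 = (79*(-9/(-3)))*44 = (79*(-9*(-⅓)))*44 = (79*3)*44 = 237*44 = 10428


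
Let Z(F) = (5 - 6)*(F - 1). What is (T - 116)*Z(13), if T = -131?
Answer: 2964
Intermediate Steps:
Z(F) = 1 - F (Z(F) = -(-1 + F) = 1 - F)
(T - 116)*Z(13) = (-131 - 116)*(1 - 1*13) = -247*(1 - 13) = -247*(-12) = 2964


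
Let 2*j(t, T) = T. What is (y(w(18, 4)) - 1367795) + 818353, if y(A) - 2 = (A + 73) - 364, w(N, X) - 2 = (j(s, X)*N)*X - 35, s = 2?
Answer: -549620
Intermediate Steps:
j(t, T) = T/2
w(N, X) = -33 + N*X²/2 (w(N, X) = 2 + (((X/2)*N)*X - 35) = 2 + ((N*X/2)*X - 35) = 2 + (N*X²/2 - 35) = 2 + (-35 + N*X²/2) = -33 + N*X²/2)
y(A) = -289 + A (y(A) = 2 + ((A + 73) - 364) = 2 + ((73 + A) - 364) = 2 + (-291 + A) = -289 + A)
(y(w(18, 4)) - 1367795) + 818353 = ((-289 + (-33 + (½)*18*4²)) - 1367795) + 818353 = ((-289 + (-33 + (½)*18*16)) - 1367795) + 818353 = ((-289 + (-33 + 144)) - 1367795) + 818353 = ((-289 + 111) - 1367795) + 818353 = (-178 - 1367795) + 818353 = -1367973 + 818353 = -549620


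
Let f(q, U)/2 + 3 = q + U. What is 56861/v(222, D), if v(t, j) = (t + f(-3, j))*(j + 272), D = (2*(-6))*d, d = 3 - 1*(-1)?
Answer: 8123/3648 ≈ 2.2267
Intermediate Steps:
d = 4 (d = 3 + 1 = 4)
D = -48 (D = (2*(-6))*4 = -12*4 = -48)
f(q, U) = -6 + 2*U + 2*q (f(q, U) = -6 + 2*(q + U) = -6 + 2*(U + q) = -6 + (2*U + 2*q) = -6 + 2*U + 2*q)
v(t, j) = (272 + j)*(-12 + t + 2*j) (v(t, j) = (t + (-6 + 2*j + 2*(-3)))*(j + 272) = (t + (-6 + 2*j - 6))*(272 + j) = (t + (-12 + 2*j))*(272 + j) = (-12 + t + 2*j)*(272 + j) = (272 + j)*(-12 + t + 2*j))
56861/v(222, D) = 56861/(-3264 + 2*(-48)**2 + 272*222 + 532*(-48) - 48*222) = 56861/(-3264 + 2*2304 + 60384 - 25536 - 10656) = 56861/(-3264 + 4608 + 60384 - 25536 - 10656) = 56861/25536 = 56861*(1/25536) = 8123/3648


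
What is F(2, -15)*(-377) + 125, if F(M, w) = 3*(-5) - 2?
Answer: 6534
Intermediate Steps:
F(M, w) = -17 (F(M, w) = -15 - 2 = -17)
F(2, -15)*(-377) + 125 = -17*(-377) + 125 = 6409 + 125 = 6534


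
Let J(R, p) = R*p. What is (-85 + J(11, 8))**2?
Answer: 9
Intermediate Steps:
(-85 + J(11, 8))**2 = (-85 + 11*8)**2 = (-85 + 88)**2 = 3**2 = 9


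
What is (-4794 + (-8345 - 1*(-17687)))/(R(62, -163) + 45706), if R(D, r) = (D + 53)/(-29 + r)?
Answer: 873216/8775437 ≈ 0.099507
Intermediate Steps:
R(D, r) = (53 + D)/(-29 + r)
(-4794 + (-8345 - 1*(-17687)))/(R(62, -163) + 45706) = (-4794 + (-8345 - 1*(-17687)))/((53 + 62)/(-29 - 163) + 45706) = (-4794 + (-8345 + 17687))/(115/(-192) + 45706) = (-4794 + 9342)/(-1/192*115 + 45706) = 4548/(-115/192 + 45706) = 4548/(8775437/192) = 4548*(192/8775437) = 873216/8775437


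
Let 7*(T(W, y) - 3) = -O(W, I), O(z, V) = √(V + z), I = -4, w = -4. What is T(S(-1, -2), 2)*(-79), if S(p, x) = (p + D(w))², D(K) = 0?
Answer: -237 + 79*I*√3/7 ≈ -237.0 + 19.547*I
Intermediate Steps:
S(p, x) = p² (S(p, x) = (p + 0)² = p²)
T(W, y) = 3 - √(-4 + W)/7 (T(W, y) = 3 + (-√(-4 + W))/7 = 3 - √(-4 + W)/7)
T(S(-1, -2), 2)*(-79) = (3 - √(-4 + (-1)²)/7)*(-79) = (3 - √(-4 + 1)/7)*(-79) = (3 - I*√3/7)*(-79) = -237 + 79*I*√3/7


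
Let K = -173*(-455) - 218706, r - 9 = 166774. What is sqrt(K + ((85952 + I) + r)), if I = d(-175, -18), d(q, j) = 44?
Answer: 6*sqrt(3133) ≈ 335.84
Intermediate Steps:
r = 166783 (r = 9 + 166774 = 166783)
I = 44
K = -139991 (K = 78715 - 218706 = -139991)
sqrt(K + ((85952 + I) + r)) = sqrt(-139991 + ((85952 + 44) + 166783)) = sqrt(-139991 + (85996 + 166783)) = sqrt(-139991 + 252779) = sqrt(112788) = 6*sqrt(3133)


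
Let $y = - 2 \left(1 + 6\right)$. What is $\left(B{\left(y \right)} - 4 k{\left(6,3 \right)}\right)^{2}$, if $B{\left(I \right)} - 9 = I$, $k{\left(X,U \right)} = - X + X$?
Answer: $25$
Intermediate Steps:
$k{\left(X,U \right)} = 0$
$y = -14$ ($y = \left(-2\right) 7 = -14$)
$B{\left(I \right)} = 9 + I$
$\left(B{\left(y \right)} - 4 k{\left(6,3 \right)}\right)^{2} = \left(\left(9 - 14\right) - 0\right)^{2} = \left(-5 + 0\right)^{2} = \left(-5\right)^{2} = 25$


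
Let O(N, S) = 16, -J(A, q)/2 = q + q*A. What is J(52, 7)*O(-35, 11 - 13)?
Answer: -11872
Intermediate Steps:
J(A, q) = -2*q - 2*A*q (J(A, q) = -2*(q + q*A) = -2*(q + A*q) = -2*q - 2*A*q)
J(52, 7)*O(-35, 11 - 13) = -2*7*(1 + 52)*16 = -2*7*53*16 = -742*16 = -11872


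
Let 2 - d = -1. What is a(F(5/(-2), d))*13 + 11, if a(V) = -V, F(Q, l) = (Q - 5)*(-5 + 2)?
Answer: -563/2 ≈ -281.50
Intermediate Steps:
d = 3 (d = 2 - 1*(-1) = 2 + 1 = 3)
F(Q, l) = 15 - 3*Q (F(Q, l) = (-5 + Q)*(-3) = 15 - 3*Q)
a(F(5/(-2), d))*13 + 11 = -(15 - 15/(-2))*13 + 11 = -(15 - 15*(-1)/2)*13 + 11 = -(15 - 3*(-5/2))*13 + 11 = -(15 + 15/2)*13 + 11 = -1*45/2*13 + 11 = -45/2*13 + 11 = -585/2 + 11 = -563/2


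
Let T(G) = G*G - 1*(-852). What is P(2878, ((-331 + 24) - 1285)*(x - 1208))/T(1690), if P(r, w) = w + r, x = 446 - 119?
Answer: 702715/1428476 ≈ 0.49193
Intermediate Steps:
x = 327
T(G) = 852 + G² (T(G) = G² + 852 = 852 + G²)
P(r, w) = r + w
P(2878, ((-331 + 24) - 1285)*(x - 1208))/T(1690) = (2878 + ((-331 + 24) - 1285)*(327 - 1208))/(852 + 1690²) = (2878 + (-307 - 1285)*(-881))/(852 + 2856100) = (2878 - 1592*(-881))/2856952 = (2878 + 1402552)*(1/2856952) = 1405430*(1/2856952) = 702715/1428476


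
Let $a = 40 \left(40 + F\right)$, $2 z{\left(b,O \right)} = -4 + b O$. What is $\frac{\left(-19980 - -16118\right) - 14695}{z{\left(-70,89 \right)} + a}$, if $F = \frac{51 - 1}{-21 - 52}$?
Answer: $\frac{1354661}{112741} \approx 12.016$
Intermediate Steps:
$F = - \frac{50}{73}$ ($F = \frac{50}{-73} = 50 \left(- \frac{1}{73}\right) = - \frac{50}{73} \approx -0.68493$)
$z{\left(b,O \right)} = -2 + \frac{O b}{2}$ ($z{\left(b,O \right)} = \frac{-4 + b O}{2} = \frac{-4 + O b}{2} = -2 + \frac{O b}{2}$)
$a = \frac{114800}{73}$ ($a = 40 \left(40 - \frac{50}{73}\right) = 40 \cdot \frac{2870}{73} = \frac{114800}{73} \approx 1572.6$)
$\frac{\left(-19980 - -16118\right) - 14695}{z{\left(-70,89 \right)} + a} = \frac{\left(-19980 - -16118\right) - 14695}{\left(-2 + \frac{1}{2} \cdot 89 \left(-70\right)\right) + \frac{114800}{73}} = \frac{\left(-19980 + 16118\right) - 14695}{\left(-2 - 3115\right) + \frac{114800}{73}} = \frac{-3862 - 14695}{-3117 + \frac{114800}{73}} = - \frac{18557}{- \frac{112741}{73}} = \left(-18557\right) \left(- \frac{73}{112741}\right) = \frac{1354661}{112741}$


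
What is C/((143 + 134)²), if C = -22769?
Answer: -22769/76729 ≈ -0.29675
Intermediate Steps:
C/((143 + 134)²) = -22769/(143 + 134)² = -22769/(277²) = -22769/76729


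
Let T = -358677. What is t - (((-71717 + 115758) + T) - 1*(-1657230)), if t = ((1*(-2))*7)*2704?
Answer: -1380450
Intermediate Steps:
t = -37856 (t = -2*7*2704 = -14*2704 = -37856)
t - (((-71717 + 115758) + T) - 1*(-1657230)) = -37856 - (((-71717 + 115758) - 358677) - 1*(-1657230)) = -37856 - ((44041 - 358677) + 1657230) = -37856 - (-314636 + 1657230) = -37856 - 1*1342594 = -37856 - 1342594 = -1380450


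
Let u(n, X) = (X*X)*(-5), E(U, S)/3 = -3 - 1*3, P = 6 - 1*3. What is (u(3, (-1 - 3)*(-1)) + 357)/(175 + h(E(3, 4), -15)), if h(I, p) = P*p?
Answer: 277/130 ≈ 2.1308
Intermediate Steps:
P = 3 (P = 6 - 3 = 3)
E(U, S) = -18 (E(U, S) = 3*(-3 - 1*3) = 3*(-3 - 3) = 3*(-6) = -18)
u(n, X) = -5*X**2 (u(n, X) = X**2*(-5) = -5*X**2)
h(I, p) = 3*p
(u(3, (-1 - 3)*(-1)) + 357)/(175 + h(E(3, 4), -15)) = (-5*(-1 - 3)**2 + 357)/(175 + 3*(-15)) = (-5*(-4*(-1))**2 + 357)/(175 - 45) = (-5*4**2 + 357)/130 = (-5*16 + 357)*(1/130) = (-80 + 357)*(1/130) = 277*(1/130) = 277/130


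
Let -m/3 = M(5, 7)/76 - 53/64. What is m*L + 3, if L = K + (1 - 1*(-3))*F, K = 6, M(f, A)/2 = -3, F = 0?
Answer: 11751/608 ≈ 19.327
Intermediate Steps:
M(f, A) = -6 (M(f, A) = 2*(-3) = -6)
L = 6 (L = 6 + (1 - 1*(-3))*0 = 6 + (1 + 3)*0 = 6 + 4*0 = 6 + 0 = 6)
m = 3309/1216 (m = -3*(-6/76 - 53/64) = -3*(-6*1/76 - 53*1/64) = -3*(-3/38 - 53/64) = -3*(-1103/1216) = 3309/1216 ≈ 2.7212)
m*L + 3 = (3309/1216)*6 + 3 = 9927/608 + 3 = 11751/608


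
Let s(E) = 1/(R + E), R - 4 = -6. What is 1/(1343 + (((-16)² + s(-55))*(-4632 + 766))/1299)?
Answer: 74043/43030943 ≈ 0.0017207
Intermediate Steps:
R = -2 (R = 4 - 6 = -2)
s(E) = 1/(-2 + E)
1/(1343 + (((-16)² + s(-55))*(-4632 + 766))/1299) = 1/(1343 + (((-16)² + 1/(-2 - 55))*(-4632 + 766))/1299) = 1/(1343 + ((256 + 1/(-57))*(-3866))*(1/1299)) = 1/(1343 + ((256 - 1/57)*(-3866))*(1/1299)) = 1/(1343 + ((14591/57)*(-3866))*(1/1299)) = 1/(1343 - 56408806/57*1/1299) = 1/(1343 - 56408806/74043) = 1/(43030943/74043) = 74043/43030943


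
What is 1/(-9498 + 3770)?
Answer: -1/5728 ≈ -0.00017458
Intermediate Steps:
1/(-9498 + 3770) = 1/(-5728) = -1/5728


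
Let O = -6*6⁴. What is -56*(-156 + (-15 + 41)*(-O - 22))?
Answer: -11281088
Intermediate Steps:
O = -7776 (O = -6*1296 = -7776)
-56*(-156 + (-15 + 41)*(-O - 22)) = -56*(-156 + (-15 + 41)*(-1*(-7776) - 22)) = -56*(-156 + 26*(7776 - 22)) = -56*(-156 + 26*7754) = -56*(-156 + 201604) = -56*201448 = -11281088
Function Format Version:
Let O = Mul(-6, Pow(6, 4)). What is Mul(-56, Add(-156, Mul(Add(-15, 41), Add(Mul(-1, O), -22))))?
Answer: -11281088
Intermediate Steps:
O = -7776 (O = Mul(-6, 1296) = -7776)
Mul(-56, Add(-156, Mul(Add(-15, 41), Add(Mul(-1, O), -22)))) = Mul(-56, Add(-156, Mul(Add(-15, 41), Add(Mul(-1, -7776), -22)))) = Mul(-56, Add(-156, Mul(26, Add(7776, -22)))) = Mul(-56, Add(-156, Mul(26, 7754))) = Mul(-56, Add(-156, 201604)) = Mul(-56, 201448) = -11281088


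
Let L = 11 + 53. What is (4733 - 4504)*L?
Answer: 14656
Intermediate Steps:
L = 64
(4733 - 4504)*L = (4733 - 4504)*64 = 229*64 = 14656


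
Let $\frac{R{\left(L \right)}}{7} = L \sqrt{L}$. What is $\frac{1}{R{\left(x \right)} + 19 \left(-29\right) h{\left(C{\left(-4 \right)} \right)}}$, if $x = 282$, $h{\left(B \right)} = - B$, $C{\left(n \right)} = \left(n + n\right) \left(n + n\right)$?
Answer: $\frac{4408}{18085883} - \frac{987 \sqrt{282}}{72343532} \approx 1.4617 \cdot 10^{-5}$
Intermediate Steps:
$C{\left(n \right)} = 4 n^{2}$ ($C{\left(n \right)} = 2 n 2 n = 4 n^{2}$)
$R{\left(L \right)} = 7 L^{\frac{3}{2}}$ ($R{\left(L \right)} = 7 L \sqrt{L} = 7 L^{\frac{3}{2}}$)
$\frac{1}{R{\left(x \right)} + 19 \left(-29\right) h{\left(C{\left(-4 \right)} \right)}} = \frac{1}{7 \cdot 282^{\frac{3}{2}} + 19 \left(-29\right) \left(- 4 \left(-4\right)^{2}\right)} = \frac{1}{7 \cdot 282 \sqrt{282} - 551 \left(- 4 \cdot 16\right)} = \frac{1}{1974 \sqrt{282} - 551 \left(\left(-1\right) 64\right)} = \frac{1}{1974 \sqrt{282} - -35264} = \frac{1}{1974 \sqrt{282} + 35264} = \frac{1}{35264 + 1974 \sqrt{282}}$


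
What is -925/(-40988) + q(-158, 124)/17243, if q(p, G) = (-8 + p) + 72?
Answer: 12096903/706756084 ≈ 0.017116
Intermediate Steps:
q(p, G) = 64 + p
-925/(-40988) + q(-158, 124)/17243 = -925/(-40988) + (64 - 158)/17243 = -925*(-1/40988) - 94*1/17243 = 925/40988 - 94/17243 = 12096903/706756084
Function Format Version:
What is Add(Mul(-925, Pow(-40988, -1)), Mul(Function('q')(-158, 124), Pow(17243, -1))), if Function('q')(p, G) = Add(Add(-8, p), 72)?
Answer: Rational(12096903, 706756084) ≈ 0.017116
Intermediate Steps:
Function('q')(p, G) = Add(64, p)
Add(Mul(-925, Pow(-40988, -1)), Mul(Function('q')(-158, 124), Pow(17243, -1))) = Add(Mul(-925, Pow(-40988, -1)), Mul(Add(64, -158), Pow(17243, -1))) = Add(Mul(-925, Rational(-1, 40988)), Mul(-94, Rational(1, 17243))) = Add(Rational(925, 40988), Rational(-94, 17243)) = Rational(12096903, 706756084)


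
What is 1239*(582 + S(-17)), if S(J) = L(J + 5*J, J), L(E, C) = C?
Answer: 700035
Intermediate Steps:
S(J) = J
1239*(582 + S(-17)) = 1239*(582 - 17) = 1239*565 = 700035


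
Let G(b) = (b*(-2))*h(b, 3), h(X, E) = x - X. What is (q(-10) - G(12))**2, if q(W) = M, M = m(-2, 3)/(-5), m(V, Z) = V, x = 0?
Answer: 2067844/25 ≈ 82714.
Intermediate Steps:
h(X, E) = -X (h(X, E) = 0 - X = -X)
G(b) = 2*b**2 (G(b) = (b*(-2))*(-b) = (-2*b)*(-b) = 2*b**2)
M = 2/5 (M = -2/(-5) = -2*(-1/5) = 2/5 ≈ 0.40000)
q(W) = 2/5
(q(-10) - G(12))**2 = (2/5 - 2*12**2)**2 = (2/5 - 2*144)**2 = (2/5 - 1*288)**2 = (2/5 - 288)**2 = (-1438/5)**2 = 2067844/25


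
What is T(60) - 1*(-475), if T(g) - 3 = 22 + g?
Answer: 560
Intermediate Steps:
T(g) = 25 + g (T(g) = 3 + (22 + g) = 25 + g)
T(60) - 1*(-475) = (25 + 60) - 1*(-475) = 85 + 475 = 560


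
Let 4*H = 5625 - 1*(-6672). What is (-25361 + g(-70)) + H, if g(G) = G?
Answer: -89427/4 ≈ -22357.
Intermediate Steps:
H = 12297/4 (H = (5625 - 1*(-6672))/4 = (5625 + 6672)/4 = (1/4)*12297 = 12297/4 ≈ 3074.3)
(-25361 + g(-70)) + H = (-25361 - 70) + 12297/4 = -25431 + 12297/4 = -89427/4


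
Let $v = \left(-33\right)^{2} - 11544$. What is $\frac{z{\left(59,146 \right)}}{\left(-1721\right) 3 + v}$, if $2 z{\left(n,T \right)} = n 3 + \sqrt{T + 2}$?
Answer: $- \frac{59}{10412} - \frac{\sqrt{37}}{15618} \approx -0.006056$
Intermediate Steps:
$v = -10455$ ($v = 1089 - 11544 = -10455$)
$z{\left(n,T \right)} = \frac{\sqrt{2 + T}}{2} + \frac{3 n}{2}$ ($z{\left(n,T \right)} = \frac{n 3 + \sqrt{T + 2}}{2} = \frac{3 n + \sqrt{2 + T}}{2} = \frac{\sqrt{2 + T} + 3 n}{2} = \frac{\sqrt{2 + T}}{2} + \frac{3 n}{2}$)
$\frac{z{\left(59,146 \right)}}{\left(-1721\right) 3 + v} = \frac{\frac{\sqrt{2 + 146}}{2} + \frac{3}{2} \cdot 59}{\left(-1721\right) 3 - 10455} = \frac{\frac{\sqrt{148}}{2} + \frac{177}{2}}{-5163 - 10455} = \frac{\frac{2 \sqrt{37}}{2} + \frac{177}{2}}{-15618} = \left(\sqrt{37} + \frac{177}{2}\right) \left(- \frac{1}{15618}\right) = \left(\frac{177}{2} + \sqrt{37}\right) \left(- \frac{1}{15618}\right) = - \frac{59}{10412} - \frac{\sqrt{37}}{15618}$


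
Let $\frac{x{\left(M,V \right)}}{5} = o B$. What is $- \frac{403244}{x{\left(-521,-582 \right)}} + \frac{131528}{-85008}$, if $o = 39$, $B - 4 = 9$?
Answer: $- \frac{480727631}{2992990} \approx -160.62$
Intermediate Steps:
$B = 13$ ($B = 4 + 9 = 13$)
$x{\left(M,V \right)} = 2535$ ($x{\left(M,V \right)} = 5 \cdot 39 \cdot 13 = 5 \cdot 507 = 2535$)
$- \frac{403244}{x{\left(-521,-582 \right)}} + \frac{131528}{-85008} = - \frac{403244}{2535} + \frac{131528}{-85008} = \left(-403244\right) \frac{1}{2535} + 131528 \left(- \frac{1}{85008}\right) = - \frac{403244}{2535} - \frac{16441}{10626} = - \frac{480727631}{2992990}$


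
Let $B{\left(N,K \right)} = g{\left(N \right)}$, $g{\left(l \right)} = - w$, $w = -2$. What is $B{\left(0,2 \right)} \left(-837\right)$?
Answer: $-1674$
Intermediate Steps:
$g{\left(l \right)} = 2$ ($g{\left(l \right)} = \left(-1\right) \left(-2\right) = 2$)
$B{\left(N,K \right)} = 2$
$B{\left(0,2 \right)} \left(-837\right) = 2 \left(-837\right) = -1674$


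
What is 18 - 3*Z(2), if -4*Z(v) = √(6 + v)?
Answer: 18 + 3*√2/2 ≈ 20.121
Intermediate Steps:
Z(v) = -√(6 + v)/4
18 - 3*Z(2) = 18 - (-3)*√(6 + 2)/4 = 18 - (-3)*√8/4 = 18 - (-3)*2*√2/4 = 18 - (-3)*√2/2 = 18 + 3*√2/2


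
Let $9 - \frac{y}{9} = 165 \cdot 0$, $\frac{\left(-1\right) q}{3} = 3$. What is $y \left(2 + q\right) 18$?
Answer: $-10206$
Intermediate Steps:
$q = -9$ ($q = \left(-3\right) 3 = -9$)
$y = 81$ ($y = 81 - 9 \cdot 165 \cdot 0 = 81 - 0 = 81 + 0 = 81$)
$y \left(2 + q\right) 18 = 81 \left(2 - 9\right) 18 = 81 \left(\left(-7\right) 18\right) = 81 \left(-126\right) = -10206$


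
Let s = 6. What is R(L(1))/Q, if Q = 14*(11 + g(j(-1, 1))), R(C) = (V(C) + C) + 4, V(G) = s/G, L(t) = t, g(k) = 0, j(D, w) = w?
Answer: 1/14 ≈ 0.071429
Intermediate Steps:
V(G) = 6/G
R(C) = 4 + C + 6/C (R(C) = (6/C + C) + 4 = (C + 6/C) + 4 = 4 + C + 6/C)
Q = 154 (Q = 14*(11 + 0) = 14*11 = 154)
R(L(1))/Q = (4 + 1 + 6/1)/154 = (4 + 1 + 6*1)*(1/154) = (4 + 1 + 6)*(1/154) = 11*(1/154) = 1/14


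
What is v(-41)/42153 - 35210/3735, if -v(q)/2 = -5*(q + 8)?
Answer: -99029312/10496097 ≈ -9.4349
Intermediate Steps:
v(q) = 80 + 10*q (v(q) = -(-10)*(q + 8) = -(-10)*(8 + q) = -2*(-40 - 5*q) = 80 + 10*q)
v(-41)/42153 - 35210/3735 = (80 + 10*(-41))/42153 - 35210/3735 = (80 - 410)*(1/42153) - 35210*1/3735 = -330*1/42153 - 7042/747 = -110/14051 - 7042/747 = -99029312/10496097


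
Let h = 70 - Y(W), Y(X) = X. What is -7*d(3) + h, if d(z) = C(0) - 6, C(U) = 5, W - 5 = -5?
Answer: 77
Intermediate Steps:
W = 0 (W = 5 - 5 = 0)
d(z) = -1 (d(z) = 5 - 6 = -1)
h = 70 (h = 70 - 1*0 = 70 + 0 = 70)
-7*d(3) + h = -7*(-1) + 70 = 7 + 70 = 77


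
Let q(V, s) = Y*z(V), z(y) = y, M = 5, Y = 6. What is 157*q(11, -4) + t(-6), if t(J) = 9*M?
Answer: 10407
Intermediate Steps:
q(V, s) = 6*V
t(J) = 45 (t(J) = 9*5 = 45)
157*q(11, -4) + t(-6) = 157*(6*11) + 45 = 157*66 + 45 = 10362 + 45 = 10407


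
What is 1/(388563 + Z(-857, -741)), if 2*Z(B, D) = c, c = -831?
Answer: 2/776295 ≈ 2.5763e-6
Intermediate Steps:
Z(B, D) = -831/2 (Z(B, D) = (½)*(-831) = -831/2)
1/(388563 + Z(-857, -741)) = 1/(388563 - 831/2) = 1/(776295/2) = 2/776295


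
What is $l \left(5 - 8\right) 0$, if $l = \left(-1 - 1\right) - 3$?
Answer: $0$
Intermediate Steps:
$l = -5$ ($l = -2 - 3 = -5$)
$l \left(5 - 8\right) 0 = - 5 \left(5 - 8\right) 0 = - 5 \left(\left(-3\right) 0\right) = \left(-5\right) 0 = 0$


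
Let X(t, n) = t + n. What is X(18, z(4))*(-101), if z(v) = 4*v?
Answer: -3434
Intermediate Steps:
X(t, n) = n + t
X(18, z(4))*(-101) = (4*4 + 18)*(-101) = (16 + 18)*(-101) = 34*(-101) = -3434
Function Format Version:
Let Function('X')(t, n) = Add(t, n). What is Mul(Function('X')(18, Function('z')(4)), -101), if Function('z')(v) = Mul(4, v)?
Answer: -3434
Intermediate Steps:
Function('X')(t, n) = Add(n, t)
Mul(Function('X')(18, Function('z')(4)), -101) = Mul(Add(Mul(4, 4), 18), -101) = Mul(Add(16, 18), -101) = Mul(34, -101) = -3434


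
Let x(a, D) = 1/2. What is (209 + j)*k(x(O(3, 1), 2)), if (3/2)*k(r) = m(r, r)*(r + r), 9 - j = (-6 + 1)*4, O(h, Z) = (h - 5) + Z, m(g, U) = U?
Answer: 238/3 ≈ 79.333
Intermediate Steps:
O(h, Z) = -5 + Z + h (O(h, Z) = (-5 + h) + Z = -5 + Z + h)
x(a, D) = 1/2
j = 29 (j = 9 - (-6 + 1)*4 = 9 - (-5)*4 = 9 - 1*(-20) = 9 + 20 = 29)
k(r) = 4*r**2/3 (k(r) = 2*(r*(r + r))/3 = 2*(r*(2*r))/3 = 2*(2*r**2)/3 = 4*r**2/3)
(209 + j)*k(x(O(3, 1), 2)) = (209 + 29)*(4*(1/2)**2/3) = 238*((4/3)*(1/4)) = 238*(1/3) = 238/3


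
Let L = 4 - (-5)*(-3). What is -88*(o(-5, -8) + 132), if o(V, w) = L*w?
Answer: -19360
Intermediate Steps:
L = -11 (L = 4 - 1*15 = 4 - 15 = -11)
o(V, w) = -11*w
-88*(o(-5, -8) + 132) = -88*(-11*(-8) + 132) = -88*(88 + 132) = -88*220 = -19360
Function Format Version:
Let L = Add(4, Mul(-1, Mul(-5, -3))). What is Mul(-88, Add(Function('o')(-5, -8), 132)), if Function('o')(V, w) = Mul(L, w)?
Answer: -19360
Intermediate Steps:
L = -11 (L = Add(4, Mul(-1, 15)) = Add(4, -15) = -11)
Function('o')(V, w) = Mul(-11, w)
Mul(-88, Add(Function('o')(-5, -8), 132)) = Mul(-88, Add(Mul(-11, -8), 132)) = Mul(-88, Add(88, 132)) = Mul(-88, 220) = -19360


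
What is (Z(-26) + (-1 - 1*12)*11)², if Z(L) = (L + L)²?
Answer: 6558721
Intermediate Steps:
Z(L) = 4*L² (Z(L) = (2*L)² = 4*L²)
(Z(-26) + (-1 - 1*12)*11)² = (4*(-26)² + (-1 - 1*12)*11)² = (4*676 + (-1 - 12)*11)² = (2704 - 13*11)² = (2704 - 143)² = 2561² = 6558721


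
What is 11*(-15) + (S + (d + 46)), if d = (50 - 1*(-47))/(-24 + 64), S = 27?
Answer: -3583/40 ≈ -89.575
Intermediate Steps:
d = 97/40 (d = (50 + 47)/40 = 97*(1/40) = 97/40 ≈ 2.4250)
11*(-15) + (S + (d + 46)) = 11*(-15) + (27 + (97/40 + 46)) = -165 + (27 + 1937/40) = -165 + 3017/40 = -3583/40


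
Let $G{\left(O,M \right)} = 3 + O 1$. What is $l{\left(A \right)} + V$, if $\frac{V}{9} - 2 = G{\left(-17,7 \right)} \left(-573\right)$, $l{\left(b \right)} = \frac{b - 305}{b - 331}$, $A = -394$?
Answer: $\frac{52357299}{725} \approx 72217.0$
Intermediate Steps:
$G{\left(O,M \right)} = 3 + O$
$l{\left(b \right)} = \frac{-305 + b}{-331 + b}$
$V = 72216$ ($V = 18 + 9 \left(3 - 17\right) \left(-573\right) = 18 + 9 \left(\left(-14\right) \left(-573\right)\right) = 18 + 9 \cdot 8022 = 18 + 72198 = 72216$)
$l{\left(A \right)} + V = \frac{-305 - 394}{-331 - 394} + 72216 = \frac{1}{-725} \left(-699\right) + 72216 = \left(- \frac{1}{725}\right) \left(-699\right) + 72216 = \frac{699}{725} + 72216 = \frac{52357299}{725}$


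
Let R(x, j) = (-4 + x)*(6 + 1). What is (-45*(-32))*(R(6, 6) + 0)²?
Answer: 282240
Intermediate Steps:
R(x, j) = -28 + 7*x (R(x, j) = (-4 + x)*7 = -28 + 7*x)
(-45*(-32))*(R(6, 6) + 0)² = (-45*(-32))*((-28 + 7*6) + 0)² = 1440*((-28 + 42) + 0)² = 1440*(14 + 0)² = 1440*14² = 1440*196 = 282240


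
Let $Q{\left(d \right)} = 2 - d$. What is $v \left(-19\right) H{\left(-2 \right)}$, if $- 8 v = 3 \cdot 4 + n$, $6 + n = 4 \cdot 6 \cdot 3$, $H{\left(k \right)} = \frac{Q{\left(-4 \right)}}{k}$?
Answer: $- \frac{2223}{4} \approx -555.75$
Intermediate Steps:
$H{\left(k \right)} = \frac{6}{k}$ ($H{\left(k \right)} = \frac{2 - -4}{k} = \frac{2 + 4}{k} = \frac{6}{k}$)
$n = 66$ ($n = -6 + 4 \cdot 6 \cdot 3 = -6 + 24 \cdot 3 = -6 + 72 = 66$)
$v = - \frac{39}{4}$ ($v = - \frac{3 \cdot 4 + 66}{8} = - \frac{12 + 66}{8} = \left(- \frac{1}{8}\right) 78 = - \frac{39}{4} \approx -9.75$)
$v \left(-19\right) H{\left(-2 \right)} = \left(- \frac{39}{4}\right) \left(-19\right) \frac{6}{-2} = \frac{741 \cdot 6 \left(- \frac{1}{2}\right)}{4} = \frac{741}{4} \left(-3\right) = - \frac{2223}{4}$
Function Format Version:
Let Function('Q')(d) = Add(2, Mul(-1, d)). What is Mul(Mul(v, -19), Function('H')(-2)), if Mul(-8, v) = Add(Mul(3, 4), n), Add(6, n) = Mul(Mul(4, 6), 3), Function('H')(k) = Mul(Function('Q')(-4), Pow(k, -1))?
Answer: Rational(-2223, 4) ≈ -555.75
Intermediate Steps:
Function('H')(k) = Mul(6, Pow(k, -1)) (Function('H')(k) = Mul(Add(2, Mul(-1, -4)), Pow(k, -1)) = Mul(Add(2, 4), Pow(k, -1)) = Mul(6, Pow(k, -1)))
n = 66 (n = Add(-6, Mul(Mul(4, 6), 3)) = Add(-6, Mul(24, 3)) = Add(-6, 72) = 66)
v = Rational(-39, 4) (v = Mul(Rational(-1, 8), Add(Mul(3, 4), 66)) = Mul(Rational(-1, 8), Add(12, 66)) = Mul(Rational(-1, 8), 78) = Rational(-39, 4) ≈ -9.7500)
Mul(Mul(v, -19), Function('H')(-2)) = Mul(Mul(Rational(-39, 4), -19), Mul(6, Pow(-2, -1))) = Mul(Rational(741, 4), Mul(6, Rational(-1, 2))) = Mul(Rational(741, 4), -3) = Rational(-2223, 4)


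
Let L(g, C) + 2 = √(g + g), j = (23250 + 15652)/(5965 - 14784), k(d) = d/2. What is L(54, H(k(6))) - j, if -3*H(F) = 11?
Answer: 21264/8819 + 6*√3 ≈ 12.803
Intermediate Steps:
k(d) = d/2 (k(d) = d*(½) = d/2)
H(F) = -11/3 (H(F) = -⅓*11 = -11/3)
j = -38902/8819 (j = 38902/(-8819) = 38902*(-1/8819) = -38902/8819 ≈ -4.4112)
L(g, C) = -2 + √2*√g (L(g, C) = -2 + √(g + g) = -2 + √(2*g) = -2 + √2*√g)
L(54, H(k(6))) - j = (-2 + √2*√54) - 1*(-38902/8819) = (-2 + √2*(3*√6)) + 38902/8819 = (-2 + 6*√3) + 38902/8819 = 21264/8819 + 6*√3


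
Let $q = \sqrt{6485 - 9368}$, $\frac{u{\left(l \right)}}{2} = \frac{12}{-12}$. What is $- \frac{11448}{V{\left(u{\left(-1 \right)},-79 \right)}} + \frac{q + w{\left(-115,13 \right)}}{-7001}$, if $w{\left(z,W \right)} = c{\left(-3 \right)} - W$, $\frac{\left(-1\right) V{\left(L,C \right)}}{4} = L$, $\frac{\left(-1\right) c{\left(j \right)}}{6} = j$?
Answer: $- \frac{10018436}{7001} - \frac{31 i \sqrt{3}}{7001} \approx -1431.0 - 0.0076694 i$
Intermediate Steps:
$u{\left(l \right)} = -2$ ($u{\left(l \right)} = 2 \frac{12}{-12} = 2 \cdot 12 \left(- \frac{1}{12}\right) = 2 \left(-1\right) = -2$)
$c{\left(j \right)} = - 6 j$
$V{\left(L,C \right)} = - 4 L$
$q = 31 i \sqrt{3}$ ($q = \sqrt{-2883} = 31 i \sqrt{3} \approx 53.694 i$)
$w{\left(z,W \right)} = 18 - W$ ($w{\left(z,W \right)} = \left(-6\right) \left(-3\right) - W = 18 - W$)
$- \frac{11448}{V{\left(u{\left(-1 \right)},-79 \right)}} + \frac{q + w{\left(-115,13 \right)}}{-7001} = - \frac{11448}{\left(-4\right) \left(-2\right)} + \frac{31 i \sqrt{3} + \left(18 - 13\right)}{-7001} = - \frac{11448}{8} + \left(31 i \sqrt{3} + \left(18 - 13\right)\right) \left(- \frac{1}{7001}\right) = \left(-11448\right) \frac{1}{8} + \left(31 i \sqrt{3} + 5\right) \left(- \frac{1}{7001}\right) = -1431 + \left(5 + 31 i \sqrt{3}\right) \left(- \frac{1}{7001}\right) = -1431 - \left(\frac{5}{7001} + \frac{31 i \sqrt{3}}{7001}\right) = - \frac{10018436}{7001} - \frac{31 i \sqrt{3}}{7001}$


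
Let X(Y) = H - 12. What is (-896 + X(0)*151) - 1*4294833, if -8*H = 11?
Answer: -34381989/8 ≈ -4.2978e+6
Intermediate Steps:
H = -11/8 (H = -⅛*11 = -11/8 ≈ -1.3750)
X(Y) = -107/8 (X(Y) = -11/8 - 12 = -107/8)
(-896 + X(0)*151) - 1*4294833 = (-896 - 107/8*151) - 1*4294833 = (-896 - 16157/8) - 4294833 = -23325/8 - 4294833 = -34381989/8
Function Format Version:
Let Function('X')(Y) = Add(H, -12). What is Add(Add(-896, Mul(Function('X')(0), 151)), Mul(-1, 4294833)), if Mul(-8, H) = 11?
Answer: Rational(-34381989, 8) ≈ -4.2978e+6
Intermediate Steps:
H = Rational(-11, 8) (H = Mul(Rational(-1, 8), 11) = Rational(-11, 8) ≈ -1.3750)
Function('X')(Y) = Rational(-107, 8) (Function('X')(Y) = Add(Rational(-11, 8), -12) = Rational(-107, 8))
Add(Add(-896, Mul(Function('X')(0), 151)), Mul(-1, 4294833)) = Add(Add(-896, Mul(Rational(-107, 8), 151)), Mul(-1, 4294833)) = Add(Add(-896, Rational(-16157, 8)), -4294833) = Add(Rational(-23325, 8), -4294833) = Rational(-34381989, 8)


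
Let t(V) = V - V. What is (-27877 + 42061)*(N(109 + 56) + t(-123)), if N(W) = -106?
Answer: -1503504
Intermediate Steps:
t(V) = 0
(-27877 + 42061)*(N(109 + 56) + t(-123)) = (-27877 + 42061)*(-106 + 0) = 14184*(-106) = -1503504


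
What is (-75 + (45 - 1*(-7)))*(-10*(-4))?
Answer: -920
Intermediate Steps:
(-75 + (45 - 1*(-7)))*(-10*(-4)) = (-75 + (45 + 7))*40 = (-75 + 52)*40 = -23*40 = -920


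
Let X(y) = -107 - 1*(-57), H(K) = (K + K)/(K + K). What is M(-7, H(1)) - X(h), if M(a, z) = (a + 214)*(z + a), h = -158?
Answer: -1192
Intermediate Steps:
H(K) = 1 (H(K) = (2*K)/((2*K)) = (2*K)*(1/(2*K)) = 1)
X(y) = -50 (X(y) = -107 + 57 = -50)
M(a, z) = (214 + a)*(a + z)
M(-7, H(1)) - X(h) = ((-7)² + 214*(-7) + 214*1 - 7*1) - 1*(-50) = (49 - 1498 + 214 - 7) + 50 = -1242 + 50 = -1192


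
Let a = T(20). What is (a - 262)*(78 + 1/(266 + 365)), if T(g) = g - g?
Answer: -12895378/631 ≈ -20436.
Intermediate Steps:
T(g) = 0
a = 0
(a - 262)*(78 + 1/(266 + 365)) = (0 - 262)*(78 + 1/(266 + 365)) = -262*(78 + 1/631) = -262*49219/631 = -12895378/631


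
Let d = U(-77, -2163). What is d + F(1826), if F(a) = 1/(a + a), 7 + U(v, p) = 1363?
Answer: 4952113/3652 ≈ 1356.0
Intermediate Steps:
U(v, p) = 1356 (U(v, p) = -7 + 1363 = 1356)
d = 1356
F(a) = 1/(2*a)
d + F(1826) = 1356 + (½)/1826 = 1356 + (½)*(1/1826) = 1356 + 1/3652 = 4952113/3652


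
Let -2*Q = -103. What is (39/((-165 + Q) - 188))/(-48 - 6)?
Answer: 13/5427 ≈ 0.0023954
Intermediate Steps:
Q = 103/2 (Q = -1/2*(-103) = 103/2 ≈ 51.500)
(39/((-165 + Q) - 188))/(-48 - 6) = (39/((-165 + 103/2) - 188))/(-48 - 6) = (39/(-227/2 - 188))/(-54) = (39/(-603/2))*(-1/54) = (39*(-2/603))*(-1/54) = -26/201*(-1/54) = 13/5427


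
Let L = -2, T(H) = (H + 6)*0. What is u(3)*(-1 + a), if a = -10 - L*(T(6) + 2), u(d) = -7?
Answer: 49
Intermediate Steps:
T(H) = 0 (T(H) = (6 + H)*0 = 0)
a = -6 (a = -10 - (-2)*(0 + 2) = -10 - (-2)*2 = -10 - 1*(-4) = -10 + 4 = -6)
u(3)*(-1 + a) = -7*(-1 - 6) = -7*(-7) = 49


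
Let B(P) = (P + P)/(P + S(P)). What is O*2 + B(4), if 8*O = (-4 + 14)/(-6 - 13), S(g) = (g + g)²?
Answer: -9/646 ≈ -0.013932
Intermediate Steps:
S(g) = 4*g² (S(g) = (2*g)² = 4*g²)
B(P) = 2*P/(P + 4*P²) (B(P) = (P + P)/(P + 4*P²) = (2*P)/(P + 4*P²) = 2*P/(P + 4*P²))
O = -5/76 (O = ((-4 + 14)/(-6 - 13))/8 = (10/(-19))/8 = (10*(-1/19))/8 = (⅛)*(-10/19) = -5/76 ≈ -0.065789)
O*2 + B(4) = -5/76*2 + 2/(1 + 4*4) = -5/38 + 2/(1 + 16) = -5/38 + 2/17 = -9/646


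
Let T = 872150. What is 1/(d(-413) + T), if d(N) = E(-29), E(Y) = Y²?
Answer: 1/872991 ≈ 1.1455e-6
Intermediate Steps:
d(N) = 841 (d(N) = (-29)² = 841)
1/(d(-413) + T) = 1/(841 + 872150) = 1/872991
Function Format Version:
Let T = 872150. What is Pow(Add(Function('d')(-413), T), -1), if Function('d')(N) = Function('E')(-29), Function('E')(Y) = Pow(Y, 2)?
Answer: Rational(1, 872991) ≈ 1.1455e-6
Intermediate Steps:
Function('d')(N) = 841 (Function('d')(N) = Pow(-29, 2) = 841)
Pow(Add(Function('d')(-413), T), -1) = Pow(Add(841, 872150), -1) = Pow(872991, -1) = Rational(1, 872991)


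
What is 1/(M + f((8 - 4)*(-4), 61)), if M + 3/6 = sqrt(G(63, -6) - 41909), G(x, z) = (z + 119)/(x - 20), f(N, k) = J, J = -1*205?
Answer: -11782/4823833 - 4*I*sqrt(77484882)/14471499 ≈ -0.0024425 - 0.0024331*I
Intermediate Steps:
J = -205
f(N, k) = -205
G(x, z) = (119 + z)/(-20 + x)
M = -1/2 + I*sqrt(77484882)/43 (M = -1/2 + sqrt((119 - 6)/(-20 + 63) - 41909) = -1/2 + sqrt(113/43 - 41909) = -1/2 + sqrt(-1801974/43) = -1/2 + I*sqrt(77484882)/43 ≈ -0.5 + 204.71*I)
1/(M + f((8 - 4)*(-4), 61)) = 1/((-1/2 + I*sqrt(77484882)/43) - 205) = 1/(-411/2 + I*sqrt(77484882)/43)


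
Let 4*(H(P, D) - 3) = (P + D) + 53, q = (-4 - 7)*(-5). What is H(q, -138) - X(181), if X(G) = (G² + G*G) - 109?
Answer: -130835/2 ≈ -65418.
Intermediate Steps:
q = 55 (q = -11*(-5) = 55)
X(G) = -109 + 2*G² (X(G) = (G² + G²) - 109 = 2*G² - 109 = -109 + 2*G²)
H(P, D) = 65/4 + D/4 + P/4 (H(P, D) = 3 + ((P + D) + 53)/4 = 3 + ((D + P) + 53)/4 = 3 + (53 + D + P)/4 = 3 + (53/4 + D/4 + P/4) = 65/4 + D/4 + P/4)
H(q, -138) - X(181) = (65/4 + (¼)*(-138) + (¼)*55) - (-109 + 2*181²) = (65/4 - 69/2 + 55/4) - (-109 + 2*32761) = -9/2 - (-109 + 65522) = -9/2 - 1*65413 = -9/2 - 65413 = -130835/2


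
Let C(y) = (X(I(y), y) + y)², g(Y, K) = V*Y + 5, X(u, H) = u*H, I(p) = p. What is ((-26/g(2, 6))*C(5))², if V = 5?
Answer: 2433600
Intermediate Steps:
X(u, H) = H*u
g(Y, K) = 5 + 5*Y (g(Y, K) = 5*Y + 5 = 5 + 5*Y)
C(y) = (y + y²)² (C(y) = (y*y + y)² = (y² + y)² = (y + y²)²)
((-26/g(2, 6))*C(5))² = ((-26/(5 + 5*2))*(5²*(1 + 5)²))² = ((-26/(5 + 10))*(25*6²))² = ((-26/15)*(25*36))² = (-26*1/15*900)² = (-26/15*900)² = (-1560)² = 2433600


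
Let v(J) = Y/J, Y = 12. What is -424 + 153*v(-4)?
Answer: -883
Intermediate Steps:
v(J) = 12/J
-424 + 153*v(-4) = -424 + 153*(12/(-4)) = -424 + 153*(12*(-¼)) = -424 + 153*(-3) = -424 - 459 = -883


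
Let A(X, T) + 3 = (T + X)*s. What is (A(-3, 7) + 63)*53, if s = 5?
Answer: 4240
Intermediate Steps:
A(X, T) = -3 + 5*T + 5*X (A(X, T) = -3 + (T + X)*5 = -3 + (5*T + 5*X) = -3 + 5*T + 5*X)
(A(-3, 7) + 63)*53 = ((-3 + 5*7 + 5*(-3)) + 63)*53 = ((-3 + 35 - 15) + 63)*53 = (17 + 63)*53 = 80*53 = 4240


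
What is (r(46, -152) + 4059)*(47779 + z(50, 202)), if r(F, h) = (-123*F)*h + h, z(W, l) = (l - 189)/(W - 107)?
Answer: 2352799258970/57 ≈ 4.1277e+10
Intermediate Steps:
z(W, l) = (-189 + l)/(-107 + W)
r(F, h) = h - 123*F*h (r(F, h) = -123*F*h + h = h - 123*F*h)
(r(46, -152) + 4059)*(47779 + z(50, 202)) = (-152*(1 - 123*46) + 4059)*(47779 + (-189 + 202)/(-107 + 50)) = (-152*(1 - 5658) + 4059)*(47779 + 13/(-57)) = (-152*(-5657) + 4059)*(47779 - 1/57*13) = (859864 + 4059)*(47779 - 13/57) = 863923*(2723390/57) = 2352799258970/57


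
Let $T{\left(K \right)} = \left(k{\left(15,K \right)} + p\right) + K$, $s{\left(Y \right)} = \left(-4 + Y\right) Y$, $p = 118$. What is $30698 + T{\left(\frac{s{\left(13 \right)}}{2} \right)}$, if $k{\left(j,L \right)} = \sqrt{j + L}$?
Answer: $\frac{61749}{2} + \frac{7 \sqrt{6}}{2} \approx 30883.0$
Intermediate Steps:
$s{\left(Y \right)} = Y \left(-4 + Y\right)$
$k{\left(j,L \right)} = \sqrt{L + j}$
$T{\left(K \right)} = 118 + K + \sqrt{15 + K}$ ($T{\left(K \right)} = \left(\sqrt{K + 15} + 118\right) + K = \left(\sqrt{15 + K} + 118\right) + K = \left(118 + \sqrt{15 + K}\right) + K = 118 + K + \sqrt{15 + K}$)
$30698 + T{\left(\frac{s{\left(13 \right)}}{2} \right)} = 30698 + \left(118 + \frac{13 \left(-4 + 13\right)}{2} + \sqrt{15 + \frac{13 \left(-4 + 13\right)}{2}}\right) = 30698 + \left(118 + 13 \cdot 9 \cdot \frac{1}{2} + \sqrt{15 + 13 \cdot 9 \cdot \frac{1}{2}}\right) = 30698 + \left(118 + 117 \cdot \frac{1}{2} + \sqrt{15 + 117 \cdot \frac{1}{2}}\right) = 30698 + \left(118 + \frac{117}{2} + \sqrt{15 + \frac{117}{2}}\right) = 30698 + \left(118 + \frac{117}{2} + \sqrt{\frac{147}{2}}\right) = 30698 + \left(118 + \frac{117}{2} + \frac{7 \sqrt{6}}{2}\right) = 30698 + \left(\frac{353}{2} + \frac{7 \sqrt{6}}{2}\right) = \frac{61749}{2} + \frac{7 \sqrt{6}}{2}$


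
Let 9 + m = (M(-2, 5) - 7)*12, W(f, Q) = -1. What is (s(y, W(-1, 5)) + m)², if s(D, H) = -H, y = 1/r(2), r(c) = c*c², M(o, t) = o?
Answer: 13456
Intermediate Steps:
r(c) = c³
y = ⅛ (y = 1/(2³) = 1/8 = ⅛ ≈ 0.12500)
m = -117 (m = -9 + (-2 - 7)*12 = -9 - 9*12 = -9 - 108 = -117)
(s(y, W(-1, 5)) + m)² = (-1*(-1) - 117)² = (1 - 117)² = (-116)² = 13456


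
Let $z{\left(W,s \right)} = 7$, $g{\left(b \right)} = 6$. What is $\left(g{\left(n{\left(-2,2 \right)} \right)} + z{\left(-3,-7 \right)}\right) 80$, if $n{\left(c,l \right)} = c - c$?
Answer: $1040$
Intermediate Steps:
$n{\left(c,l \right)} = 0$
$\left(g{\left(n{\left(-2,2 \right)} \right)} + z{\left(-3,-7 \right)}\right) 80 = \left(6 + 7\right) 80 = 13 \cdot 80 = 1040$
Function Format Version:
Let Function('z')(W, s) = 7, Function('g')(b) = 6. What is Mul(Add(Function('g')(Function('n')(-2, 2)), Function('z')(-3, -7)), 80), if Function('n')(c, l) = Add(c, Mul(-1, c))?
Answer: 1040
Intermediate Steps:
Function('n')(c, l) = 0
Mul(Add(Function('g')(Function('n')(-2, 2)), Function('z')(-3, -7)), 80) = Mul(Add(6, 7), 80) = Mul(13, 80) = 1040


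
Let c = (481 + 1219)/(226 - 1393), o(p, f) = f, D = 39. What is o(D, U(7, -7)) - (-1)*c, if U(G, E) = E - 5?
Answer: -15704/1167 ≈ -13.457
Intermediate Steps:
U(G, E) = -5 + E
c = -1700/1167 (c = 1700/(-1167) = 1700*(-1/1167) = -1700/1167 ≈ -1.4567)
o(D, U(7, -7)) - (-1)*c = (-5 - 7) - (-1)*(-1700)/1167 = -12 - 1*1700/1167 = -12 - 1700/1167 = -15704/1167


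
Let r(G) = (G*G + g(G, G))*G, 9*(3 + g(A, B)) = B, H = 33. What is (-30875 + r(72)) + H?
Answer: 342766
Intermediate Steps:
g(A, B) = -3 + B/9
r(G) = G*(-3 + G² + G/9) (r(G) = (G*G + (-3 + G/9))*G = (G² + (-3 + G/9))*G = (-3 + G² + G/9)*G = G*(-3 + G² + G/9))
(-30875 + r(72)) + H = (-30875 + (⅑)*72*(-27 + 72 + 9*72²)) + 33 = (-30875 + (⅑)*72*(-27 + 72 + 9*5184)) + 33 = (-30875 + (⅑)*72*(-27 + 72 + 46656)) + 33 = (-30875 + (⅑)*72*46701) + 33 = (-30875 + 373608) + 33 = 342733 + 33 = 342766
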